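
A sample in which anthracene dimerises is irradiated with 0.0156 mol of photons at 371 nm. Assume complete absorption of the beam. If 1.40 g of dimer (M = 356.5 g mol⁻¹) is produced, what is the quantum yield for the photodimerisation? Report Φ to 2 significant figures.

Φ = 0.25

Product: 1.40 g / 356.5 g mol⁻¹ = 0.003927 mol.
Φ = 0.003927 mol / 0.0156 mol photons = 0.25.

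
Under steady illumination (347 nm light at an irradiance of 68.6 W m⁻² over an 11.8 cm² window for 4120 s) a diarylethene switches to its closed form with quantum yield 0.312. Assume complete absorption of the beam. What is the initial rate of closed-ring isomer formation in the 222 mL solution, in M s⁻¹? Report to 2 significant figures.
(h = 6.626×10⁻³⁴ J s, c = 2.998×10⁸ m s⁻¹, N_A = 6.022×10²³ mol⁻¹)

3.3×10⁻⁷ M s⁻¹

Photon energy at 347 nm: hc/λ = (6.626×10⁻³⁴)(2.998×10⁸)/(347×10⁻⁹) = 5.725×10⁻¹⁹ J.
Energy delivered: (68.6 W m⁻²)(11.8×10⁻⁴ m²)(4120 s) = 333.5 J.
Photons incident: 333.5 / 5.725×10⁻¹⁹ = 5.825×10²⁰, i.e. 5.825×10²⁰/6.022×10²³ = 9.673×10⁻⁴ mol.
Product formed: 0.312 × 9.673×10⁻⁴ = 3.018×10⁻⁴ mol.
Rate: 3.018×10⁻⁴ mol / (4120 s × 0.222 L) = 3.3×10⁻⁷ M s⁻¹.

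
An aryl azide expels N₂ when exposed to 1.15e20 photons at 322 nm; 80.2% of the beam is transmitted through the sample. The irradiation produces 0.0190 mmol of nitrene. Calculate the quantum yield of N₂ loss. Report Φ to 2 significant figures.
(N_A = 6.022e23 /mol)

Product: 0.0190 mmol = 1.90e-5 mol.
Moles of photons: 1.15e20 / 6.022e23 = 1.910e-4 mol.
Fraction absorbed: 1 − 80.2/100 = 0.1980.
Photons absorbed: 0.1980 × 1.910e-4 = 3.782e-5 mol.
Φ = 1.90e-5 mol / 3.782e-5 mol photons = 0.50.

Φ = 0.50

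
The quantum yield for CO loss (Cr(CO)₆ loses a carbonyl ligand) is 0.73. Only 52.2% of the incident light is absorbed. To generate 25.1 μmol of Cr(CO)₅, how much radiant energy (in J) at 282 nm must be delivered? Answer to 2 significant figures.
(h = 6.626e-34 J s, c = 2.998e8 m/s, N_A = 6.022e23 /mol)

Product: 25.1 μmol = 2.51e-5 mol.
Photons that must be absorbed: 2.51e-5 / 0.73 = 3.438e-5 mol.
Incident photons needed: 3.438e-5 / 0.522 = 6.586e-5 mol.
Photon energy: hc/λ = 7.044e-19 J; per mole, 4.242e5 J mol⁻¹.
Energy required: 6.586e-5 × 4.242e5 = 28 J.

28 J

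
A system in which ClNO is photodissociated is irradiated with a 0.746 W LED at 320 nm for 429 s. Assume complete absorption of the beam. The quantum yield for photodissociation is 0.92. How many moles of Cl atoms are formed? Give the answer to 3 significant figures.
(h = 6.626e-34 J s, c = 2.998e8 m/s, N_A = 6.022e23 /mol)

Photon energy at 320 nm: hc/λ = (6.626e-34)(2.998e8)/(320e-9) = 6.208e-19 J.
Energy delivered: (0.746 W)(429 s) = 320.0 J.
Photons incident: 320.0 / 6.208e-19 = 5.155e20, i.e. 5.155e20/6.022e23 = 8.560e-4 mol.
Product: Φ × n_abs = 0.92 × 8.560e-4 = 7.875e-4 mol.

7.88e-4 mol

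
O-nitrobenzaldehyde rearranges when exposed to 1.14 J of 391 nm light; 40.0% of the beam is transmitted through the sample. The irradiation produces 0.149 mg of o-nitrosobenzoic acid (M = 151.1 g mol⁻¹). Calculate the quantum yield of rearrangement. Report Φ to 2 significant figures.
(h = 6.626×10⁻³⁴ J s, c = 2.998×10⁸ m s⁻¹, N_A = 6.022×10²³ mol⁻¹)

Product: 0.149 mg / 151.1 g mol⁻¹ = 9.861×10⁻⁷ mol.
Photon energy at 391 nm: hc/λ = (6.626×10⁻³⁴)(2.998×10⁸)/(391×10⁻⁹) = 5.080×10⁻¹⁹ J.
Photons incident: 1.14 / 5.080×10⁻¹⁹ = 2.244×10¹⁸, i.e. 2.244×10¹⁸/6.022×10²³ = 3.726×10⁻⁶ mol.
Fraction absorbed: 1 − 40.0/100 = 0.6000.
Photons absorbed: 0.6000 × 3.726×10⁻⁶ = 2.236×10⁻⁶ mol.
Φ = 9.861×10⁻⁷ mol / 2.236×10⁻⁶ mol photons = 0.44.

Φ = 0.44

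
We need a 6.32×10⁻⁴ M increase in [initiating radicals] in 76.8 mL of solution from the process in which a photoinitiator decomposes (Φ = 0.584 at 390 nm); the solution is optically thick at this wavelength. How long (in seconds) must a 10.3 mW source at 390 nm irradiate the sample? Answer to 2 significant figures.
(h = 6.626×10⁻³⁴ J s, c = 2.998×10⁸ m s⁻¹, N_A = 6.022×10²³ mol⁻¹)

Product: (6.32×10⁻⁴ M)(0.0768 L) = 4.854×10⁻⁵ mol.
Photons that must be absorbed: 4.854×10⁻⁵ / 0.584 = 8.312×10⁻⁵ mol.
Photon energy: hc/λ = 5.094×10⁻¹⁹ J; per mole, 3.068×10⁵ J mol⁻¹.
Energy required: 8.312×10⁻⁵ × 3.068×10⁵ = 25.50 J.
Time: 25.50 J / 0.0103 W = 2500 s.

t ≈ 2500 s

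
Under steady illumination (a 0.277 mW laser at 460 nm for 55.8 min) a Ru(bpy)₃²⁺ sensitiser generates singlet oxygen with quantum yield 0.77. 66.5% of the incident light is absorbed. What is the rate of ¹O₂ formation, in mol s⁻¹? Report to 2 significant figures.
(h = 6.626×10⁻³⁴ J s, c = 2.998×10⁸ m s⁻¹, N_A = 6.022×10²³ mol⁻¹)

5.5×10⁻¹⁰ mol s⁻¹

Photon energy at 460 nm: hc/λ = (6.626×10⁻³⁴)(2.998×10⁸)/(460×10⁻⁹) = 4.318×10⁻¹⁹ J.
Energy delivered: (0.277 mW)(3348 s) = 0.9274 J.
Photons incident: 0.9274 / 4.318×10⁻¹⁹ = 2.148×10¹⁸, i.e. 2.148×10¹⁸/6.022×10²³ = 3.567×10⁻⁶ mol.
Photons absorbed: 0.665 × 3.567×10⁻⁶ = 2.372×10⁻⁶ mol.
Product formed: 0.77 × 2.372×10⁻⁶ = 1.826×10⁻⁶ mol.
Rate: 1.826×10⁻⁶ / 3348 s = 5.5×10⁻¹⁰ mol s⁻¹.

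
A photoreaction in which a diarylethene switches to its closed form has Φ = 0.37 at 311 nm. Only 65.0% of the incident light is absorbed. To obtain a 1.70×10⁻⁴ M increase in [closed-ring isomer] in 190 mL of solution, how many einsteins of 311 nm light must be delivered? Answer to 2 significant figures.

Product: (1.70×10⁻⁴ M)(0.19 L) = 3.230×10⁻⁵ mol.
Photons that must be absorbed: 3.230×10⁻⁵ / 0.37 = 8.730×10⁻⁵ mol.
Incident photons needed: 8.730×10⁻⁵ / 0.650 = 1.343×10⁻⁴ mol.

1.3×10⁻⁴ einstein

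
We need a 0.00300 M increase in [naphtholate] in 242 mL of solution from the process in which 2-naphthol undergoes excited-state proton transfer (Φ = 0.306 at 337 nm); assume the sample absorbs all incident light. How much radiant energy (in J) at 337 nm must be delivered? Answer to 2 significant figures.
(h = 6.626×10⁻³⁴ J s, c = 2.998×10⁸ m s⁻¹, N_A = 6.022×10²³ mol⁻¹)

840 J

Product: (0.00300 M)(0.242 L) = 7.260×10⁻⁴ mol.
Photons that must be absorbed: 7.260×10⁻⁴ / 0.306 = 0.002373 mol.
Photon energy: hc/λ = 5.895×10⁻¹⁹ J; per mole, 3.550×10⁵ J mol⁻¹.
Energy required: 0.002373 × 3.550×10⁵ = 840 J.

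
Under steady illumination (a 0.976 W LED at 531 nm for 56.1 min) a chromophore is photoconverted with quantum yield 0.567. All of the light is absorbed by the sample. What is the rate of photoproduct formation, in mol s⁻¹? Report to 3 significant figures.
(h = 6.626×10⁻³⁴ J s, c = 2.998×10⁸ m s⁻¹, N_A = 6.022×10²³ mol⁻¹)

Photon energy at 531 nm: hc/λ = (6.626×10⁻³⁴)(2.998×10⁸)/(531×10⁻⁹) = 3.741×10⁻¹⁹ J.
Energy delivered: (0.976 W)(3366 s) = 3285 J.
Photons incident: 3285 / 3.741×10⁻¹⁹ = 8.781×10²¹, i.e. 8.781×10²¹/6.022×10²³ = 0.01458 mol.
Product formed: 0.567 × 0.01458 = 0.008267 mol.
Rate: 0.008267 / 3366 s = 2.46×10⁻⁶ mol s⁻¹.

2.46×10⁻⁶ mol s⁻¹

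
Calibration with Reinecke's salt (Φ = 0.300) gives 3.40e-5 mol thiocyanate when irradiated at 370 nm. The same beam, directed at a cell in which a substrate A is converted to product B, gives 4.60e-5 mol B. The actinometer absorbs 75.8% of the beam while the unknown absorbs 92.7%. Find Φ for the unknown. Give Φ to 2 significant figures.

Φ = 0.33

Photons absorbed by the actinometer: 3.40e-5 / 0.300 = 1.133e-4 mol.
Incident flux: 1.133e-4 / 0.758 = 1.495e-4 einstein.
Absorbed by unknown: 0.927 × 1.495e-4 = 1.386e-4 mol.
Φ(unknown) = 4.60e-5 / 1.386e-4 = 0.33.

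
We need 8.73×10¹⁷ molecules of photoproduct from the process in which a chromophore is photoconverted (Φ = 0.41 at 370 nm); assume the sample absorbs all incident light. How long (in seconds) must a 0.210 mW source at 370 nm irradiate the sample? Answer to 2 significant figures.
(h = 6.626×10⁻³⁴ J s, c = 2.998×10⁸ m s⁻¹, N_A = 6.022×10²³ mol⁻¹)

t ≈ 5400 s

Product: 8.73×10¹⁷ / 6.022×10²³ = 1.450×10⁻⁶ mol.
Photons that must be absorbed: 1.450×10⁻⁶ / 0.41 = 3.537×10⁻⁶ mol.
Photon energy: hc/λ = 5.369×10⁻¹⁹ J; per mole, 3.233×10⁵ J mol⁻¹.
Energy required: 3.537×10⁻⁶ × 3.233×10⁵ = 1.144 J.
Time: 1.144 J / 0.00021 W = 5400 s.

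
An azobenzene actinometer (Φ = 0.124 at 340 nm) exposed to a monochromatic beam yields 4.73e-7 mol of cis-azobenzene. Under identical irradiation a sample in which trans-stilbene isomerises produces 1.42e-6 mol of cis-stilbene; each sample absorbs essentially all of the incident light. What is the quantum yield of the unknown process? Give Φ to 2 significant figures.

Photons absorbed by the actinometer: 4.73e-7 / 0.124 = 3.815e-6 mol.
Φ(unknown) = 1.42e-6 / 3.815e-6 = 0.37.

Φ = 0.37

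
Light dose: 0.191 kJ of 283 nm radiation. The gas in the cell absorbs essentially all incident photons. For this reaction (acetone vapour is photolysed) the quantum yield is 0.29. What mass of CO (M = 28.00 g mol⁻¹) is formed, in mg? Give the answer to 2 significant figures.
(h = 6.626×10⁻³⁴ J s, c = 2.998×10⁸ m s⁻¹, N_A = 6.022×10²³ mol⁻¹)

3.7 mg

Photon energy at 283 nm: hc/λ = (6.626×10⁻³⁴)(2.998×10⁸)/(283×10⁻⁹) = 7.019×10⁻¹⁹ J.
Incident energy: 0.191 kJ = 191 J.
Photons incident: 191 / 7.019×10⁻¹⁹ = 2.721×10²⁰, i.e. 2.721×10²⁰/6.022×10²³ = 4.518×10⁻⁴ mol.
Product: Φ × n_abs = 0.29 × 4.518×10⁻⁴ = 1.310×10⁻⁴ mol.
Mass: 1.310×10⁻⁴ × 28.00 = 0.003668 g = 3.7 mg.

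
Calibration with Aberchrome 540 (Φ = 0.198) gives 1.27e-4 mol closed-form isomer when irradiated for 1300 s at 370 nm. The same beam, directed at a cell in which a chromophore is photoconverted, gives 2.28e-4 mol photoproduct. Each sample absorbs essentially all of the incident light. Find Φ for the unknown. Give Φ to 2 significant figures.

Photons absorbed by the actinometer: 1.27e-4 / 0.198 = 6.414e-4 mol.
Φ(unknown) = 2.28e-4 / 6.414e-4 = 0.36.

Φ = 0.36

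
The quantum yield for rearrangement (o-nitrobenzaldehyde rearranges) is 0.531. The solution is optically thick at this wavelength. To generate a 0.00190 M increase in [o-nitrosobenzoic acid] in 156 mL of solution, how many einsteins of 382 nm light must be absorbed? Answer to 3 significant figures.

Product: (0.00190 M)(0.156 L) = 2.964e-4 mol.
Photons that must be absorbed: 2.964e-4 / 0.531 = 5.582e-4 mol.

5.58e-4 einstein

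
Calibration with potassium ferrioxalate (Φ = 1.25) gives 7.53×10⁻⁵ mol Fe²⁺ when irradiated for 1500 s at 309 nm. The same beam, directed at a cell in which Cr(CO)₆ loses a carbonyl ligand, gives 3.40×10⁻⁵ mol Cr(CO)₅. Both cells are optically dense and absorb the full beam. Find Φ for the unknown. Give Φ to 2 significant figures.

Φ = 0.56

Photons absorbed by the actinometer: 7.53×10⁻⁵ / 1.25 = 6.024×10⁻⁵ mol.
Φ(unknown) = 3.40×10⁻⁵ / 6.024×10⁻⁵ = 0.56.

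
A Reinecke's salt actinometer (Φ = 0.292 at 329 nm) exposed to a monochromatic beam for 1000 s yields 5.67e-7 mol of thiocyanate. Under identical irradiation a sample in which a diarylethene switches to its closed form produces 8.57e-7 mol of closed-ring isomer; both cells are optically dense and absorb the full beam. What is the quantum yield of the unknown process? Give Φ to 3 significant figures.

Photons absorbed by the actinometer: 5.67e-7 / 0.292 = 1.942e-6 mol.
Φ(unknown) = 8.57e-7 / 1.942e-6 = 0.441.

Φ = 0.441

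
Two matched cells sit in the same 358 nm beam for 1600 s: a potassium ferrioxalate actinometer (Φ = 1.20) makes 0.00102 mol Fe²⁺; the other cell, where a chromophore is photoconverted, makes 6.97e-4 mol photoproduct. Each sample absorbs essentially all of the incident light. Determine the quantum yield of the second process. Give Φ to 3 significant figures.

Photons absorbed by the actinometer: 0.00102 / 1.20 = 8.500e-4 mol.
Φ(unknown) = 6.97e-4 / 8.500e-4 = 0.820.

Φ = 0.820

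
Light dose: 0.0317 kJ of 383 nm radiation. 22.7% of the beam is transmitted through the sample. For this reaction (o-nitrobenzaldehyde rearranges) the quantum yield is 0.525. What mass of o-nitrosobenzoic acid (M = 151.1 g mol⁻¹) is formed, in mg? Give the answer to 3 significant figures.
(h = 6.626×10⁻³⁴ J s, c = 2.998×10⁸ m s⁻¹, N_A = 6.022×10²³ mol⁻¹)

Photon energy at 383 nm: hc/λ = (6.626×10⁻³⁴)(2.998×10⁸)/(383×10⁻⁹) = 5.187×10⁻¹⁹ J.
Incident energy: 0.0317 kJ = 31.7 J.
Photons incident: 31.7 / 5.187×10⁻¹⁹ = 6.111×10¹⁹, i.e. 6.111×10¹⁹/6.022×10²³ = 1.015×10⁻⁴ mol.
Fraction absorbed: 1 − 22.7/100 = 0.7730.
Photons absorbed: 0.7730 × 1.015×10⁻⁴ = 7.846×10⁻⁵ mol.
Product: Φ × n_abs = 0.525 × 7.846×10⁻⁵ = 4.119×10⁻⁵ mol.
Mass: 4.119×10⁻⁵ × 151.1 = 0.006224 g = 6.22 mg.

6.22 mg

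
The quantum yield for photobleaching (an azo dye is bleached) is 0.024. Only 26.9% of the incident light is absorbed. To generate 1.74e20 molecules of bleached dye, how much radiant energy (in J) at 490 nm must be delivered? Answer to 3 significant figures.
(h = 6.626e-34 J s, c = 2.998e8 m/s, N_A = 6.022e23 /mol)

Product: 1.74e20 / 6.022e23 = 2.889e-4 mol.
Photons that must be absorbed: 2.889e-4 / 0.024 = 0.01204 mol.
Incident photons needed: 0.01204 / 0.269 = 0.04476 mol.
Photon energy: hc/λ = 4.054e-19 J; per mole, 2.441e5 J mol⁻¹.
Energy required: 0.04476 × 2.441e5 = 1.09e4 J.

1.09e4 J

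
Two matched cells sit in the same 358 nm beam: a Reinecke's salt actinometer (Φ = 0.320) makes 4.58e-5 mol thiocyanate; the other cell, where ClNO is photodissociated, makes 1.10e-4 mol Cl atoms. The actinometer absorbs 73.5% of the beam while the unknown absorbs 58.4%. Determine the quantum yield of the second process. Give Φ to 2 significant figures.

Photons absorbed by the actinometer: 4.58e-5 / 0.320 = 1.431e-4 mol.
Incident flux: 1.431e-4 / 0.735 = 1.947e-4 einstein.
Absorbed by unknown: 0.584 × 1.947e-4 = 1.137e-4 mol.
Φ(unknown) = 1.10e-4 / 1.137e-4 = 0.97.

Φ = 0.97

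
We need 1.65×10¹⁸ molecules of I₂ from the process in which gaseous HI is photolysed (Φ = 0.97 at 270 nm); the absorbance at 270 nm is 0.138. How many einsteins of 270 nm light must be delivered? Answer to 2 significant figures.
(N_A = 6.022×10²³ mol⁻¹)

Product: 1.65×10¹⁸ / 6.022×10²³ = 2.740×10⁻⁶ mol.
Photons that must be absorbed: 2.740×10⁻⁶ / 0.97 = 2.825×10⁻⁶ mol.
Fraction absorbed: 1 − 10^(−0.138) = 0.2722.
Incident photons needed: 2.825×10⁻⁶ / 0.2722 = 1.038×10⁻⁵ mol.

1.0×10⁻⁵ einstein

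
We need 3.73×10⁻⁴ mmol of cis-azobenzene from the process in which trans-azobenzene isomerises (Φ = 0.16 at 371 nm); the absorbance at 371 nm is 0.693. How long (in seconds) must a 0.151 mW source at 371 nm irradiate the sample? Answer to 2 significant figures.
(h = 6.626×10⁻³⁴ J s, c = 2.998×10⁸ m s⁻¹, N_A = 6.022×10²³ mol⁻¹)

t ≈ 6200 s

Product: 3.73×10⁻⁴ mmol = 3.73×10⁻⁷ mol.
Photons that must be absorbed: 3.73×10⁻⁷ / 0.16 = 2.331×10⁻⁶ mol.
Fraction absorbed: 1 − 10^(−0.693) = 0.7972.
Incident photons needed: 2.331×10⁻⁶ / 0.7972 = 2.924×10⁻⁶ mol.
Photon energy: hc/λ = 5.354×10⁻¹⁹ J; per mole, 3.224×10⁵ J mol⁻¹.
Energy required: 2.924×10⁻⁶ × 3.224×10⁵ = 0.9427 J.
Time: 0.9427 J / 0.000151 W = 6200 s.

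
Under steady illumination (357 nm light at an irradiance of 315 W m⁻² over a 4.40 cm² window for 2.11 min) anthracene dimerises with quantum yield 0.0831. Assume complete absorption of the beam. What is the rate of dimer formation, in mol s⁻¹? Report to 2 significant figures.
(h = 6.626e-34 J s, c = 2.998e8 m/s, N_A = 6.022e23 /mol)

Photon energy at 357 nm: hc/λ = (6.626e-34)(2.998e8)/(357e-9) = 5.564e-19 J.
Energy delivered: (315 W m⁻²)(4.40e-4 m²)(126.6 s) = 17.55 J.
Photons incident: 17.55 / 5.564e-19 = 3.154e19, i.e. 3.154e19/6.022e23 = 5.237e-5 mol.
Product formed: 0.0831 × 5.237e-5 = 4.352e-6 mol.
Rate: 4.352e-6 / 126.6 s = 3.4e-8 mol s⁻¹.

3.4e-8 mol s⁻¹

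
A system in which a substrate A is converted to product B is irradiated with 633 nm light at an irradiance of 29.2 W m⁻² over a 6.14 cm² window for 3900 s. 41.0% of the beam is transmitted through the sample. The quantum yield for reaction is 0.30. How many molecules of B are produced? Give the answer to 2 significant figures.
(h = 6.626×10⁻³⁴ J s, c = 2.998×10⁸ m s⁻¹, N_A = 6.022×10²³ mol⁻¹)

3.9×10¹⁹ molecules

Photon energy at 633 nm: hc/λ = (6.626×10⁻³⁴)(2.998×10⁸)/(633×10⁻⁹) = 3.138×10⁻¹⁹ J.
Energy delivered: (29.2 W m⁻²)(6.14×10⁻⁴ m²)(3900 s) = 69.92 J.
Photons incident: 69.92 / 3.138×10⁻¹⁹ = 2.228×10²⁰, i.e. 2.228×10²⁰/6.022×10²³ = 3.700×10⁻⁴ mol.
Fraction absorbed: 1 − 41.0/100 = 0.5900.
Photons absorbed: 0.5900 × 3.700×10⁻⁴ = 2.183×10⁻⁴ mol.
Product: Φ × n_abs = 0.30 × 2.183×10⁻⁴ = 6.549×10⁻⁵ mol.
As a count: 6.549×10⁻⁵ × 6.022×10²³ = 3.9×10¹⁹.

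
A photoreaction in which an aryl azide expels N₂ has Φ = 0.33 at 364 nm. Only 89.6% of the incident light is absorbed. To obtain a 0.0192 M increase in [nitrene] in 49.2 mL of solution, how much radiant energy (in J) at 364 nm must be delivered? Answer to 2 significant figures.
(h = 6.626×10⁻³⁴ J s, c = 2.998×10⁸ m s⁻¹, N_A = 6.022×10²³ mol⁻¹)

1000 J

Product: (0.0192 M)(0.0492 L) = 9.446×10⁻⁴ mol.
Photons that must be absorbed: 9.446×10⁻⁴ / 0.33 = 0.002862 mol.
Incident photons needed: 0.002862 / 0.896 = 0.003194 mol.
Photon energy: hc/λ = 5.457×10⁻¹⁹ J; per mole, 3.286×10⁵ J mol⁻¹.
Energy required: 0.003194 × 3.286×10⁵ = 1000 J.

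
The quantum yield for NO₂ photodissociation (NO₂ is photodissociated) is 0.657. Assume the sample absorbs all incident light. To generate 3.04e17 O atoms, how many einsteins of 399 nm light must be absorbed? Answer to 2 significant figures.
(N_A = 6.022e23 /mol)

Product: 3.04e17 / 6.022e23 = 5.048e-7 mol.
Photons that must be absorbed: 5.048e-7 / 0.657 = 7.683e-7 mol.

7.7e-7 einstein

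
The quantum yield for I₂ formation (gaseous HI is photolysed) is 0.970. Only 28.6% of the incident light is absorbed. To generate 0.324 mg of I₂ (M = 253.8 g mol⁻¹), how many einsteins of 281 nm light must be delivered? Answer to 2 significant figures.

4.6e-6 einstein

Product: 0.324 mg / 253.8 g mol⁻¹ = 1.277e-6 mol.
Photons that must be absorbed: 1.277e-6 / 0.970 = 1.316e-6 mol.
Incident photons needed: 1.316e-6 / 0.286 = 4.601e-6 mol.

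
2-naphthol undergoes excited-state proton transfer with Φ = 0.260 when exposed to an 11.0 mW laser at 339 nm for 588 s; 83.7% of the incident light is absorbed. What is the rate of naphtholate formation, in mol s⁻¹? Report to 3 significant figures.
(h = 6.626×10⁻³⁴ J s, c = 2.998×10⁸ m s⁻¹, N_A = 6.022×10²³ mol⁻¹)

Photon energy at 339 nm: hc/λ = (6.626×10⁻³⁴)(2.998×10⁸)/(339×10⁻⁹) = 5.860×10⁻¹⁹ J.
Energy delivered: (11.0 mW)(588 s) = 6.468 J.
Photons incident: 6.468 / 5.860×10⁻¹⁹ = 1.104×10¹⁹, i.e. 1.104×10¹⁹/6.022×10²³ = 1.833×10⁻⁵ mol.
Photons absorbed: 0.837 × 1.833×10⁻⁵ = 1.534×10⁻⁵ mol.
Product formed: 0.260 × 1.534×10⁻⁵ = 3.988×10⁻⁶ mol.
Rate: 3.988×10⁻⁶ / 588 s = 6.78×10⁻⁹ mol s⁻¹.

6.78×10⁻⁹ mol s⁻¹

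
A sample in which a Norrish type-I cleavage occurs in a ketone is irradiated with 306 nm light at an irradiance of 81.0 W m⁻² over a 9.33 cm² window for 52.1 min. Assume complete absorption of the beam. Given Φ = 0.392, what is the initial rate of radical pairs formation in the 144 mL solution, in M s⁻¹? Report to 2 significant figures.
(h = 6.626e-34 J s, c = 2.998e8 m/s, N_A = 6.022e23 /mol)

5.3e-7 M s⁻¹

Photon energy at 306 nm: hc/λ = (6.626e-34)(2.998e8)/(306e-9) = 6.492e-19 J.
Energy delivered: (81.0 W m⁻²)(9.33e-4 m²)(3126 s) = 236.2 J.
Photons incident: 236.2 / 6.492e-19 = 3.638e20, i.e. 3.638e20/6.022e23 = 6.041e-4 mol.
Product formed: 0.392 × 6.041e-4 = 2.368e-4 mol.
Rate: 2.368e-4 mol / (3126 s × 0.144 L) = 5.3e-7 M s⁻¹.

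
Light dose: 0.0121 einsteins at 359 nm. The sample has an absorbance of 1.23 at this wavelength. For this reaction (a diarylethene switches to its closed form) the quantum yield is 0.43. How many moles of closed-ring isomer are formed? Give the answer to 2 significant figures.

0.0049 mol

Fraction absorbed: 1 − 10^(−1.23) = 0.9411.
Photons absorbed: 0.9411 × 0.0121 = 0.01139 mol.
Product: Φ × n_abs = 0.43 × 0.01139 = 0.004898 mol.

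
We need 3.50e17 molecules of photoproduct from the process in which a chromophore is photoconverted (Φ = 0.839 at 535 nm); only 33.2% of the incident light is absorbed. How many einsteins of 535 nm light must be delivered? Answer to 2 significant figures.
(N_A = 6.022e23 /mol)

2.1e-6 einstein

Product: 3.50e17 / 6.022e23 = 5.812e-7 mol.
Photons that must be absorbed: 5.812e-7 / 0.839 = 6.927e-7 mol.
Incident photons needed: 6.927e-7 / 0.332 = 2.086e-6 mol.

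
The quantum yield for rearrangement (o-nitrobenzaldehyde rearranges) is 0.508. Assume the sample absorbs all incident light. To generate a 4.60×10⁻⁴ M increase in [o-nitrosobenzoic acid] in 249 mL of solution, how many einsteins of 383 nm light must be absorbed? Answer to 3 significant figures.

Product: (4.60×10⁻⁴ M)(0.249 L) = 1.145×10⁻⁴ mol.
Photons that must be absorbed: 1.145×10⁻⁴ / 0.508 = 2.254×10⁻⁴ mol.

2.25×10⁻⁴ einstein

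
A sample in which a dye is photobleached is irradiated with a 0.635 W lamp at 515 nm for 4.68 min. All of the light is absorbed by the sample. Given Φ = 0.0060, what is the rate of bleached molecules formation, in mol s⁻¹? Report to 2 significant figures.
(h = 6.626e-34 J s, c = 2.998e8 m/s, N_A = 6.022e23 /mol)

Photon energy at 515 nm: hc/λ = (6.626e-34)(2.998e8)/(515e-9) = 3.857e-19 J.
Energy delivered: (0.635 W)(280.8 s) = 178.3 J.
Photons incident: 178.3 / 3.857e-19 = 4.623e20, i.e. 4.623e20/6.022e23 = 7.677e-4 mol.
Product formed: 0.0060 × 7.677e-4 = 4.606e-6 mol.
Rate: 4.606e-6 / 280.8 s = 1.6e-8 mol s⁻¹.

1.6e-8 mol s⁻¹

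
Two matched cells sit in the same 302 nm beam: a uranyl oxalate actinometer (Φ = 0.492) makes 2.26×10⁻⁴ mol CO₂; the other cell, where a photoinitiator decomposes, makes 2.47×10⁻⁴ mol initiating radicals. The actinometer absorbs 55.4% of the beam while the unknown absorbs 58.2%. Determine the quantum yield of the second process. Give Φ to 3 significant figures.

Photons absorbed by the actinometer: 2.26×10⁻⁴ / 0.492 = 4.593×10⁻⁴ mol.
Incident flux: 4.593×10⁻⁴ / 0.554 = 8.291×10⁻⁴ einstein.
Absorbed by unknown: 0.582 × 8.291×10⁻⁴ = 4.825×10⁻⁴ mol.
Φ(unknown) = 2.47×10⁻⁴ / 4.825×10⁻⁴ = 0.512.

Φ = 0.512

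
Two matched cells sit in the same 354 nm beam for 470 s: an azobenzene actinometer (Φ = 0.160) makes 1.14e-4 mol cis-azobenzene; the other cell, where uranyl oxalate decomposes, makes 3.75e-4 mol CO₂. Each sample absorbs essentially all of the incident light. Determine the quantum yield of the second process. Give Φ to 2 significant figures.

Photons absorbed by the actinometer: 1.14e-4 / 0.160 = 7.125e-4 mol.
Φ(unknown) = 3.75e-4 / 7.125e-4 = 0.53.

Φ = 0.53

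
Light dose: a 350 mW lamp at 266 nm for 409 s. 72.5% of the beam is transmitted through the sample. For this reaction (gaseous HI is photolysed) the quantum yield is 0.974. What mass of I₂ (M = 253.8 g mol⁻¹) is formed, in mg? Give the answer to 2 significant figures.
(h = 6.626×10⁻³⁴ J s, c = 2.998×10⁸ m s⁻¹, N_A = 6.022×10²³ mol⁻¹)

22 mg

Photon energy at 266 nm: hc/λ = (6.626×10⁻³⁴)(2.998×10⁸)/(266×10⁻⁹) = 7.468×10⁻¹⁹ J.
Energy delivered: (350 mW)(409 s) = 143.1 J.
Photons incident: 143.1 / 7.468×10⁻¹⁹ = 1.916×10²⁰, i.e. 1.916×10²⁰/6.022×10²³ = 3.182×10⁻⁴ mol.
Fraction absorbed: 1 − 72.5/100 = 0.2750.
Photons absorbed: 0.2750 × 3.182×10⁻⁴ = 8.751×10⁻⁵ mol.
Product: Φ × n_abs = 0.974 × 8.751×10⁻⁵ = 8.523×10⁻⁵ mol.
Mass: 8.523×10⁻⁵ × 253.8 = 0.02163 g = 22 mg.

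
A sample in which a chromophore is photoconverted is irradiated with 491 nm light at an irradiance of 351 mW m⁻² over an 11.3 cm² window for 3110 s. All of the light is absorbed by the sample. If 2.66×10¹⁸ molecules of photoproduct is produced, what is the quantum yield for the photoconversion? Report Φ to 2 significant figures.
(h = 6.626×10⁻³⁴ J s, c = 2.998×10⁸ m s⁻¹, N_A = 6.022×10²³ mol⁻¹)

Product: 2.66×10¹⁸ / 6.022×10²³ = 4.417×10⁻⁶ mol.
Photon energy at 491 nm: hc/λ = (6.626×10⁻³⁴)(2.998×10⁸)/(491×10⁻⁹) = 4.046×10⁻¹⁹ J.
Energy delivered: (351 mW m⁻²)(11.3×10⁻⁴ m²)(3110 s) = 1.234 J.
Photons incident: 1.234 / 4.046×10⁻¹⁹ = 3.050×10¹⁸, i.e. 3.050×10¹⁸/6.022×10²³ = 5.065×10⁻⁶ mol.
Φ = 4.417×10⁻⁶ mol / 5.065×10⁻⁶ mol photons = 0.87.

Φ = 0.87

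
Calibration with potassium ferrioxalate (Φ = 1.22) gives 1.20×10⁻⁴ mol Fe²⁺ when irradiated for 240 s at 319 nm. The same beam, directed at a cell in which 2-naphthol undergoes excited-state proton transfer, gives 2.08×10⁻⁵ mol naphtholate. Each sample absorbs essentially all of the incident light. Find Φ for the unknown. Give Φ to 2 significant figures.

Photons absorbed by the actinometer: 1.20×10⁻⁴ / 1.22 = 9.836×10⁻⁵ mol.
Φ(unknown) = 2.08×10⁻⁵ / 9.836×10⁻⁵ = 0.21.

Φ = 0.21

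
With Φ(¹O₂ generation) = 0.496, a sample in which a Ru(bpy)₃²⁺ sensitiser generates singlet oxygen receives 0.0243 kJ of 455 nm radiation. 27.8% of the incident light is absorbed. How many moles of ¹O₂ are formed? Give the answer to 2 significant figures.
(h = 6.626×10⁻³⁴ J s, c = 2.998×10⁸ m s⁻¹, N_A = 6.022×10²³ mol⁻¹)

1.3×10⁻⁵ mol

Photon energy at 455 nm: hc/λ = (6.626×10⁻³⁴)(2.998×10⁸)/(455×10⁻⁹) = 4.366×10⁻¹⁹ J.
Incident energy: 0.0243 kJ = 24.3 J.
Photons incident: 24.3 / 4.366×10⁻¹⁹ = 5.566×10¹⁹, i.e. 5.566×10¹⁹/6.022×10²³ = 9.243×10⁻⁵ mol.
Photons absorbed: 0.278 × 9.243×10⁻⁵ = 2.570×10⁻⁵ mol.
Product: Φ × n_abs = 0.496 × 2.570×10⁻⁵ = 1.275×10⁻⁵ mol.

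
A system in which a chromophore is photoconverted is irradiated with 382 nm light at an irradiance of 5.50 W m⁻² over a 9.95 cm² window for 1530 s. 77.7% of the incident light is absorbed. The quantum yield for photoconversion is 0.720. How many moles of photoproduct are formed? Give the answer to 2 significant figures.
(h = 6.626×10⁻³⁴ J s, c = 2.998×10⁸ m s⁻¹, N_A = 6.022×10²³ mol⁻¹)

1.5×10⁻⁵ mol

Photon energy at 382 nm: hc/λ = (6.626×10⁻³⁴)(2.998×10⁸)/(382×10⁻⁹) = 5.200×10⁻¹⁹ J.
Energy delivered: (5.50 W m⁻²)(9.95×10⁻⁴ m²)(1530 s) = 8.373 J.
Photons incident: 8.373 / 5.200×10⁻¹⁹ = 1.610×10¹⁹, i.e. 1.610×10¹⁹/6.022×10²³ = 2.674×10⁻⁵ mol.
Photons absorbed: 0.777 × 2.674×10⁻⁵ = 2.078×10⁻⁵ mol.
Product: Φ × n_abs = 0.720 × 2.078×10⁻⁵ = 1.496×10⁻⁵ mol.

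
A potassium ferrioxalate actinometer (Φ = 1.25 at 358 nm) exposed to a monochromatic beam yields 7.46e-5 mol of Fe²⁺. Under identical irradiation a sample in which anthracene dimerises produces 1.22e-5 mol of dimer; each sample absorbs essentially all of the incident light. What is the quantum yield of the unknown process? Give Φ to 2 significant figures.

Φ = 0.20

Photons absorbed by the actinometer: 7.46e-5 / 1.25 = 5.968e-5 mol.
Φ(unknown) = 1.22e-5 / 5.968e-5 = 0.20.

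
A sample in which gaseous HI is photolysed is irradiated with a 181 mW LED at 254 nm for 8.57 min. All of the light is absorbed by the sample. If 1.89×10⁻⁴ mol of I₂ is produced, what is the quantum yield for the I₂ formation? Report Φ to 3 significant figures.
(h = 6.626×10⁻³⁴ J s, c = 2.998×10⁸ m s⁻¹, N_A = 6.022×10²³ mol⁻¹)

Photon energy at 254 nm: hc/λ = (6.626×10⁻³⁴)(2.998×10⁸)/(254×10⁻⁹) = 7.821×10⁻¹⁹ J.
Energy delivered: (181 mW)(514.2 s) = 93.07 J.
Photons incident: 93.07 / 7.821×10⁻¹⁹ = 1.190×10²⁰, i.e. 1.190×10²⁰/6.022×10²³ = 1.976×10⁻⁴ mol.
Φ = 1.89×10⁻⁴ mol / 1.976×10⁻⁴ mol photons = 0.956.

Φ = 0.956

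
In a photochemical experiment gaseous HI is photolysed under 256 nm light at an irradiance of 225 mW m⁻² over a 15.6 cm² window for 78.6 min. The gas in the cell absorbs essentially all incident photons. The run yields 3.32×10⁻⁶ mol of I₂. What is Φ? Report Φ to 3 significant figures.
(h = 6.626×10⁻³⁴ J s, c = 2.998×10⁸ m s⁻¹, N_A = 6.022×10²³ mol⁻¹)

Φ = 0.937

Photon energy at 256 nm: hc/λ = (6.626×10⁻³⁴)(2.998×10⁸)/(256×10⁻⁹) = 7.760×10⁻¹⁹ J.
Energy delivered: (225 mW m⁻²)(15.6×10⁻⁴ m²)(4716 s) = 1.655 J.
Photons incident: 1.655 / 7.760×10⁻¹⁹ = 2.133×10¹⁸, i.e. 2.133×10¹⁸/6.022×10²³ = 3.542×10⁻⁶ mol.
Φ = 3.32×10⁻⁶ mol / 3.542×10⁻⁶ mol photons = 0.937.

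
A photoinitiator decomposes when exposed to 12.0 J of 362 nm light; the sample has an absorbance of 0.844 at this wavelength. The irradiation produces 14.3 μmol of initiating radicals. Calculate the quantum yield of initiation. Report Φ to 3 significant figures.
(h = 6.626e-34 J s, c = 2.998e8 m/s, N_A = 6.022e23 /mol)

Φ = 0.460

Product: 14.3 μmol = 1.43e-5 mol.
Photon energy at 362 nm: hc/λ = (6.626e-34)(2.998e8)/(362e-9) = 5.487e-19 J.
Photons incident: 12.0 / 5.487e-19 = 2.187e19, i.e. 2.187e19/6.022e23 = 3.632e-5 mol.
Fraction absorbed: 1 − 10^(−0.844) = 0.8568.
Photons absorbed: 0.8568 × 3.632e-5 = 3.112e-5 mol.
Φ = 1.43e-5 mol / 3.112e-5 mol photons = 0.460.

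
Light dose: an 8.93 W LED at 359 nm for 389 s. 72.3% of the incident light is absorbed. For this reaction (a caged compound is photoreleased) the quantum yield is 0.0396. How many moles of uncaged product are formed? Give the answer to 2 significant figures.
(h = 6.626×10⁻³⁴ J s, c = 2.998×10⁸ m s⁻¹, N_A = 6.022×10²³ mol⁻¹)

Photon energy at 359 nm: hc/λ = (6.626×10⁻³⁴)(2.998×10⁸)/(359×10⁻⁹) = 5.533×10⁻¹⁹ J.
Energy delivered: (8.93 W)(389 s) = 3474 J.
Photons incident: 3474 / 5.533×10⁻¹⁹ = 6.279×10²¹, i.e. 6.279×10²¹/6.022×10²³ = 0.01043 mol.
Photons absorbed: 0.723 × 0.01043 = 0.007541 mol.
Product: Φ × n_abs = 0.0396 × 0.007541 = 2.986×10⁻⁴ mol.

3.0×10⁻⁴ mol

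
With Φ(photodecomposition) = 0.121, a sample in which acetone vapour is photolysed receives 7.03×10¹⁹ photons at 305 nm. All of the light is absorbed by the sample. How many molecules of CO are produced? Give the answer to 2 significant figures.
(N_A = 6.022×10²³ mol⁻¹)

Moles of photons: 7.03×10¹⁹ / 6.022×10²³ = 1.167×10⁻⁴ mol.
Product: Φ × n_abs = 0.121 × 1.167×10⁻⁴ = 1.412×10⁻⁵ mol.
As a count: 1.412×10⁻⁵ × 6.022×10²³ = 8.5×10¹⁸.

8.5×10¹⁸ molecules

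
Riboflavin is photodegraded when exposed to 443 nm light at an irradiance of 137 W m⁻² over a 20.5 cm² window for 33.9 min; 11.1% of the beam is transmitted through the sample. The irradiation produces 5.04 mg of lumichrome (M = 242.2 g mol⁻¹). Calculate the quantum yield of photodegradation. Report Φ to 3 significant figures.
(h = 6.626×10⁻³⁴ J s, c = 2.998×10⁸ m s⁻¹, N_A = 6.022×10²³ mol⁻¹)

Product: 5.04 mg / 242.2 g mol⁻¹ = 2.081×10⁻⁵ mol.
Photon energy at 443 nm: hc/λ = (6.626×10⁻³⁴)(2.998×10⁸)/(443×10⁻⁹) = 4.484×10⁻¹⁹ J.
Energy delivered: (137 W m⁻²)(20.5×10⁻⁴ m²)(2034 s) = 571.2 J.
Photons incident: 571.2 / 4.484×10⁻¹⁹ = 1.274×10²¹, i.e. 1.274×10²¹/6.022×10²³ = 0.002116 mol.
Fraction absorbed: 1 − 11.1/100 = 0.8890.
Photons absorbed: 0.8890 × 0.002116 = 0.001881 mol.
Φ = 2.081×10⁻⁵ mol / 0.001881 mol photons = 0.0111.

Φ = 0.0111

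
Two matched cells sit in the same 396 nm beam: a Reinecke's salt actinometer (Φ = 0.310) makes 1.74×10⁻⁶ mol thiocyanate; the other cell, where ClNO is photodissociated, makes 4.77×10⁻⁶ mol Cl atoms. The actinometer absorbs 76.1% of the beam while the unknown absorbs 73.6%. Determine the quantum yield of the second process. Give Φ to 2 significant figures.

Photons absorbed by the actinometer: 1.74×10⁻⁶ / 0.310 = 5.613×10⁻⁶ mol.
Incident flux: 5.613×10⁻⁶ / 0.761 = 7.376×10⁻⁶ einstein.
Absorbed by unknown: 0.736 × 7.376×10⁻⁶ = 5.429×10⁻⁶ mol.
Φ(unknown) = 4.77×10⁻⁶ / 5.429×10⁻⁶ = 0.88.

Φ = 0.88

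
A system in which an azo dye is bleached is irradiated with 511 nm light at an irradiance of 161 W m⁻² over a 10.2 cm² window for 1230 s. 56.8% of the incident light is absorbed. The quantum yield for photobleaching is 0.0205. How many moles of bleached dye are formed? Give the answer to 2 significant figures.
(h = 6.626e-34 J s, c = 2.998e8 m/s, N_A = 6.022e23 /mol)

Photon energy at 511 nm: hc/λ = (6.626e-34)(2.998e8)/(511e-9) = 3.887e-19 J.
Energy delivered: (161 W m⁻²)(10.2e-4 m²)(1230 s) = 202.0 J.
Photons incident: 202.0 / 3.887e-19 = 5.197e20, i.e. 5.197e20/6.022e23 = 8.630e-4 mol.
Photons absorbed: 0.568 × 8.630e-4 = 4.902e-4 mol.
Product: Φ × n_abs = 0.0205 × 4.902e-4 = 1.005e-5 mol.

1.0e-5 mol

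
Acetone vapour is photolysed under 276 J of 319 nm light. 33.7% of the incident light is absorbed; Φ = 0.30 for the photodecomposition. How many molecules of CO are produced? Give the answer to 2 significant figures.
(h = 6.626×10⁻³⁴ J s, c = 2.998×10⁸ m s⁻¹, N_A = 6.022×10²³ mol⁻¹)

4.5×10¹⁹ molecules

Photon energy at 319 nm: hc/λ = (6.626×10⁻³⁴)(2.998×10⁸)/(319×10⁻⁹) = 6.227×10⁻¹⁹ J.
Photons incident: 276 / 6.227×10⁻¹⁹ = 4.432×10²⁰, i.e. 4.432×10²⁰/6.022×10²³ = 7.360×10⁻⁴ mol.
Photons absorbed: 0.337 × 7.360×10⁻⁴ = 2.480×10⁻⁴ mol.
Product: Φ × n_abs = 0.30 × 2.480×10⁻⁴ = 7.440×10⁻⁵ mol.
As a count: 7.440×10⁻⁵ × 6.022×10²³ = 4.5×10¹⁹.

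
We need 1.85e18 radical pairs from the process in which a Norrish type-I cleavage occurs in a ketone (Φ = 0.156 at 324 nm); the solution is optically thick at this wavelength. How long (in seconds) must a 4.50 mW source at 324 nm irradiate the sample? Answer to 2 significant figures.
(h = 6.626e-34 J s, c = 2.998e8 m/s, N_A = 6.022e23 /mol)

t ≈ 1600 s

Product: 1.85e18 / 6.022e23 = 3.072e-6 mol.
Photons that must be absorbed: 3.072e-6 / 0.156 = 1.969e-5 mol.
Photon energy: hc/λ = 6.131e-19 J; per mole, 3.692e5 J mol⁻¹.
Energy required: 1.969e-5 × 3.692e5 = 7.270 J.
Time: 7.270 J / 0.0045 W = 1600 s.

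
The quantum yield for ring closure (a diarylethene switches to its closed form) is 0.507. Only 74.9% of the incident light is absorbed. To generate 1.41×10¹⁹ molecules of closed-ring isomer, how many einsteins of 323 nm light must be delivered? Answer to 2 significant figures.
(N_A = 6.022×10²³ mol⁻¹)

Product: 1.41×10¹⁹ / 6.022×10²³ = 2.341×10⁻⁵ mol.
Photons that must be absorbed: 2.341×10⁻⁵ / 0.507 = 4.617×10⁻⁵ mol.
Incident photons needed: 4.617×10⁻⁵ / 0.749 = 6.164×10⁻⁵ mol.

6.2×10⁻⁵ einstein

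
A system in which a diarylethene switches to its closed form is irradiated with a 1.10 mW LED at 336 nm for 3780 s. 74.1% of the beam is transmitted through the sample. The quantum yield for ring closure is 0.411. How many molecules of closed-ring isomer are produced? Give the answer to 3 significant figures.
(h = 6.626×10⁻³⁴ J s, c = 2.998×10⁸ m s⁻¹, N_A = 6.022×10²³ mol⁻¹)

Photon energy at 336 nm: hc/λ = (6.626×10⁻³⁴)(2.998×10⁸)/(336×10⁻⁹) = 5.912×10⁻¹⁹ J.
Energy delivered: (1.10 mW)(3780 s) = 4.158 J.
Photons incident: 4.158 / 5.912×10⁻¹⁹ = 7.033×10¹⁸, i.e. 7.033×10¹⁸/6.022×10²³ = 1.168×10⁻⁵ mol.
Fraction absorbed: 1 − 74.1/100 = 0.2590.
Photons absorbed: 0.2590 × 1.168×10⁻⁵ = 3.025×10⁻⁶ mol.
Product: Φ × n_abs = 0.411 × 3.025×10⁻⁶ = 1.243×10⁻⁶ mol.
As a count: 1.243×10⁻⁶ × 6.022×10²³ = 7.49×10¹⁷.

7.49×10¹⁷ molecules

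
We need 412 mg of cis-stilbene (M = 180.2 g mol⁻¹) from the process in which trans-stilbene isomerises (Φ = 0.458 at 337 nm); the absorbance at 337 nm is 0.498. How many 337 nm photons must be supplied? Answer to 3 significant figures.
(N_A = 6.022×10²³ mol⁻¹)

4.41×10²¹ photons

Product: 412 mg / 180.2 g mol⁻¹ = 0.002286 mol.
Photons that must be absorbed: 0.002286 / 0.458 = 0.004991 mol.
Fraction absorbed: 1 − 10^(−0.498) = 0.6823.
Incident photons needed: 0.004991 / 0.6823 = 0.007315 mol.
Photon count: 0.007315 × 6.022×10²³ = 4.41×10²¹.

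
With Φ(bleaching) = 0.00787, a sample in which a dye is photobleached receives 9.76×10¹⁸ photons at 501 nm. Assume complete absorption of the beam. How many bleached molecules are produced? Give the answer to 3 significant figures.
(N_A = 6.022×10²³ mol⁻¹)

7.68×10¹⁶ bleached molecules

Moles of photons: 9.76×10¹⁸ / 6.022×10²³ = 1.621×10⁻⁵ mol.
Product: Φ × n_abs = 0.00787 × 1.621×10⁻⁵ = 1.276×10⁻⁷ mol.
As a count: 1.276×10⁻⁷ × 6.022×10²³ = 7.68×10¹⁶.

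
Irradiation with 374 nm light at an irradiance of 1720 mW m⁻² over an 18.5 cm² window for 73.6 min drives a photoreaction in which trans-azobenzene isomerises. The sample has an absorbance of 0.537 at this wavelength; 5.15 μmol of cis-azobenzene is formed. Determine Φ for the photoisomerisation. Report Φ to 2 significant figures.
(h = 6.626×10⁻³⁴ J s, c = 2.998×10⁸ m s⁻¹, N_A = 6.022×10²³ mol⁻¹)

Φ = 0.17

Product: 5.15 μmol = 5.15×10⁻⁶ mol.
Photon energy at 374 nm: hc/λ = (6.626×10⁻³⁴)(2.998×10⁸)/(374×10⁻⁹) = 5.311×10⁻¹⁹ J.
Energy delivered: (1720 mW m⁻²)(18.5×10⁻⁴ m²)(4416 s) = 14.05 J.
Photons incident: 14.05 / 5.311×10⁻¹⁹ = 2.645×10¹⁹, i.e. 2.645×10¹⁹/6.022×10²³ = 4.392×10⁻⁵ mol.
Fraction absorbed: 1 − 10^(−0.537) = 0.7096.
Photons absorbed: 0.7096 × 4.392×10⁻⁵ = 3.117×10⁻⁵ mol.
Φ = 5.15×10⁻⁶ mol / 3.117×10⁻⁵ mol photons = 0.17.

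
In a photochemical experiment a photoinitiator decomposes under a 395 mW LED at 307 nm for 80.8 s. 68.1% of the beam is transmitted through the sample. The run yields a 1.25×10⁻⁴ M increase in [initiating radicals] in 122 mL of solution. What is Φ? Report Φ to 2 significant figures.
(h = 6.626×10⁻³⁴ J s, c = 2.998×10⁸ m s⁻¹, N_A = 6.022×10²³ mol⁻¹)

Product: (1.25×10⁻⁴ M)(0.122 L) = 1.525×10⁻⁵ mol.
Photon energy at 307 nm: hc/λ = (6.626×10⁻³⁴)(2.998×10⁸)/(307×10⁻⁹) = 6.471×10⁻¹⁹ J.
Energy delivered: (395 mW)(80.8 s) = 31.92 J.
Photons incident: 31.92 / 6.471×10⁻¹⁹ = 4.933×10¹⁹, i.e. 4.933×10¹⁹/6.022×10²³ = 8.192×10⁻⁵ mol.
Fraction absorbed: 1 − 68.1/100 = 0.3190.
Photons absorbed: 0.3190 × 8.192×10⁻⁵ = 2.613×10⁻⁵ mol.
Φ = 1.525×10⁻⁵ mol / 2.613×10⁻⁵ mol photons = 0.58.

Φ = 0.58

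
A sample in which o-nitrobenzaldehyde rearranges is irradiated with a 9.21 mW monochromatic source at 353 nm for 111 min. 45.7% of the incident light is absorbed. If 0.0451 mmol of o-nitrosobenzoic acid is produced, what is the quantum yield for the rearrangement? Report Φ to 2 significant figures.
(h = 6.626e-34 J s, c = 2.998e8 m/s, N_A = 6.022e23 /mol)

Product: 0.0451 mmol = 4.51e-5 mol.
Photon energy at 353 nm: hc/λ = (6.626e-34)(2.998e8)/(353e-9) = 5.627e-19 J.
Energy delivered: (9.21 mW)(6660 s) = 61.34 J.
Photons incident: 61.34 / 5.627e-19 = 1.090e20, i.e. 1.090e20/6.022e23 = 1.810e-4 mol.
Photons absorbed: 0.457 × 1.810e-4 = 8.272e-5 mol.
Φ = 4.51e-5 mol / 8.272e-5 mol photons = 0.55.

Φ = 0.55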